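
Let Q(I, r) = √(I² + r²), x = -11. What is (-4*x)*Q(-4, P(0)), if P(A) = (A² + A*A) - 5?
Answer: 44*√41 ≈ 281.74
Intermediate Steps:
P(A) = -5 + 2*A² (P(A) = (A² + A²) - 5 = 2*A² - 5 = -5 + 2*A²)
(-4*x)*Q(-4, P(0)) = (-4*(-11))*√((-4)² + (-5 + 2*0²)²) = 44*√(16 + (-5 + 2*0)²) = 44*√(16 + (-5 + 0)²) = 44*√(16 + (-5)²) = 44*√(16 + 25) = 44*√41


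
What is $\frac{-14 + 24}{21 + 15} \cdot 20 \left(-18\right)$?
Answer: $-100$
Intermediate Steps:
$\frac{-14 + 24}{21 + 15} \cdot 20 \left(-18\right) = \frac{10}{36} \cdot 20 \left(-18\right) = 10 \cdot \frac{1}{36} \cdot 20 \left(-18\right) = \frac{5}{18} \cdot 20 \left(-18\right) = \frac{50}{9} \left(-18\right) = -100$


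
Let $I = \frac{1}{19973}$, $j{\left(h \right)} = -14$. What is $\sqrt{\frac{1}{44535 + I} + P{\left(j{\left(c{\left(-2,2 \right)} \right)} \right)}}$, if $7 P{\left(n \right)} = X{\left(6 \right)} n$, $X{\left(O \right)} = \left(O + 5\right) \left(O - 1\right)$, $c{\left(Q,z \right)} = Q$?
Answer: $\frac{i \sqrt{21758157867090589743}}{444748778} \approx 10.488 i$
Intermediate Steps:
$I = \frac{1}{19973} \approx 5.0068 \cdot 10^{-5}$
$X{\left(O \right)} = \left(-1 + O\right) \left(5 + O\right)$ ($X{\left(O \right)} = \left(5 + O\right) \left(-1 + O\right) = \left(-1 + O\right) \left(5 + O\right)$)
$P{\left(n \right)} = \frac{55 n}{7}$ ($P{\left(n \right)} = \frac{\left(-5 + 6^{2} + 4 \cdot 6\right) n}{7} = \frac{\left(-5 + 36 + 24\right) n}{7} = \frac{55 n}{7}$)
$\sqrt{\frac{1}{44535 + I} + P{\left(j{\left(c{\left(-2,2 \right)} \right)} \right)}} = \sqrt{\frac{1}{44535 + \frac{1}{19973}} + \frac{55}{7} \left(-14\right)} = \sqrt{\frac{1}{\frac{889497556}{19973}} - 110} = \sqrt{\frac{19973}{889497556} - 110} = \sqrt{- \frac{97844711187}{889497556}} = \frac{i \sqrt{21758157867090589743}}{444748778}$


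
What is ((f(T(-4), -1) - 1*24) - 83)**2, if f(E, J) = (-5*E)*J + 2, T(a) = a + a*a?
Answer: 2025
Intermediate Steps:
T(a) = a + a**2
f(E, J) = 2 - 5*E*J (f(E, J) = -5*E*J + 2 = 2 - 5*E*J)
((f(T(-4), -1) - 1*24) - 83)**2 = (((2 - 5*(-4*(1 - 4))*(-1)) - 1*24) - 83)**2 = (((2 - 5*(-4*(-3))*(-1)) - 24) - 83)**2 = (((2 - 5*12*(-1)) - 24) - 83)**2 = (((2 + 60) - 24) - 83)**2 = ((62 - 24) - 83)**2 = (38 - 83)**2 = (-45)**2 = 2025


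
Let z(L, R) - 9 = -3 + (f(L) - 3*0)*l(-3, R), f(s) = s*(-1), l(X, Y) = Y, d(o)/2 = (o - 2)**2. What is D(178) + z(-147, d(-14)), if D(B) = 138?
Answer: 75408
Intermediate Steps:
d(o) = 2*(-2 + o)**2 (d(o) = 2*(o - 2)**2 = 2*(-2 + o)**2)
f(s) = -s
z(L, R) = 6 - L*R (z(L, R) = 9 + (-3 + (-L - 3*0)*R) = 9 + (-3 + (-L + 0)*R) = 9 + (-3 + (-L)*R) = 9 + (-3 - L*R) = 6 - L*R)
D(178) + z(-147, d(-14)) = 138 + (6 - 1*(-147)*2*(-2 - 14)**2) = 138 + (6 - 1*(-147)*2*(-16)**2) = 138 + (6 - 1*(-147)*2*256) = 138 + (6 - 1*(-147)*512) = 138 + (6 + 75264) = 138 + 75270 = 75408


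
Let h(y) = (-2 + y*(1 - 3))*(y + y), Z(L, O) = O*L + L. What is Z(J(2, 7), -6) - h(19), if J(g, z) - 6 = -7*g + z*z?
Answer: 1315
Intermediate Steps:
J(g, z) = 6 + z² - 7*g (J(g, z) = 6 + (-7*g + z*z) = 6 + (-7*g + z²) = 6 + (z² - 7*g) = 6 + z² - 7*g)
Z(L, O) = L + L*O (Z(L, O) = L*O + L = L + L*O)
h(y) = 2*y*(-2 - 2*y) (h(y) = (-2 + y*(-2))*(2*y) = (-2 - 2*y)*(2*y) = 2*y*(-2 - 2*y))
Z(J(2, 7), -6) - h(19) = (6 + 7² - 7*2)*(1 - 6) - (-4)*19*(1 + 19) = (6 + 49 - 14)*(-5) - (-4)*19*20 = 41*(-5) - 1*(-1520) = -205 + 1520 = 1315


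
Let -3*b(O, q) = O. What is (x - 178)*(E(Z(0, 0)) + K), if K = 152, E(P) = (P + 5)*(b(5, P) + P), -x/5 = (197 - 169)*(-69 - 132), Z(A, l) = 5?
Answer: 15546872/3 ≈ 5.1823e+6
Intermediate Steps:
b(O, q) = -O/3
x = 28140 (x = -5*(197 - 169)*(-69 - 132) = -140*(-201) = -5*(-5628) = 28140)
E(P) = (5 + P)*(-5/3 + P) (E(P) = (P + 5)*(-1/3*5 + P) = (5 + P)*(-5/3 + P))
(x - 178)*(E(Z(0, 0)) + K) = (28140 - 178)*((-25/3 + 5**2 + (10/3)*5) + 152) = 27962*((-25/3 + 25 + 50/3) + 152) = 27962*(100/3 + 152) = 27962*(556/3) = 15546872/3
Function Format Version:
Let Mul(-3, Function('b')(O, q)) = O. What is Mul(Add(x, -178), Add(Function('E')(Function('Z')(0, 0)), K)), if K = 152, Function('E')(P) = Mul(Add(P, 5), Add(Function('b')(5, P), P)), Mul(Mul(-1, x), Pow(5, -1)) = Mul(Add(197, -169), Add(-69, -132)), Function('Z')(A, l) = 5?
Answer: Rational(15546872, 3) ≈ 5.1823e+6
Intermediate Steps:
Function('b')(O, q) = Mul(Rational(-1, 3), O)
x = 28140 (x = Mul(-5, Mul(Add(197, -169), Add(-69, -132))) = Mul(-5, Mul(28, -201)) = Mul(-5, -5628) = 28140)
Function('E')(P) = Mul(Add(5, P), Add(Rational(-5, 3), P)) (Function('E')(P) = Mul(Add(P, 5), Add(Mul(Rational(-1, 3), 5), P)) = Mul(Add(5, P), Add(Rational(-5, 3), P)))
Mul(Add(x, -178), Add(Function('E')(Function('Z')(0, 0)), K)) = Mul(Add(28140, -178), Add(Add(Rational(-25, 3), Pow(5, 2), Mul(Rational(10, 3), 5)), 152)) = Mul(27962, Add(Add(Rational(-25, 3), 25, Rational(50, 3)), 152)) = Mul(27962, Add(Rational(100, 3), 152)) = Mul(27962, Rational(556, 3)) = Rational(15546872, 3)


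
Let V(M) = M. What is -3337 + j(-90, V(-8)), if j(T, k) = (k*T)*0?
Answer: -3337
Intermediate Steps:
j(T, k) = 0 (j(T, k) = (T*k)*0 = 0)
-3337 + j(-90, V(-8)) = -3337 + 0 = -3337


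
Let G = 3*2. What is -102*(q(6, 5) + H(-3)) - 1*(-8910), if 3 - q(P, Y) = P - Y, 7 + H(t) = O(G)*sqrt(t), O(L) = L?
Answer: 9420 - 612*I*sqrt(3) ≈ 9420.0 - 1060.0*I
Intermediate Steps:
G = 6
H(t) = -7 + 6*sqrt(t)
q(P, Y) = 3 + Y - P (q(P, Y) = 3 - (P - Y) = 3 + (Y - P) = 3 + Y - P)
-102*(q(6, 5) + H(-3)) - 1*(-8910) = -102*((3 + 5 - 1*6) + (-7 + 6*sqrt(-3))) - 1*(-8910) = -102*((3 + 5 - 6) + (-7 + 6*(I*sqrt(3)))) + 8910 = -102*(2 + (-7 + 6*I*sqrt(3))) + 8910 = -102*(-5 + 6*I*sqrt(3)) + 8910 = (510 - 612*I*sqrt(3)) + 8910 = 9420 - 612*I*sqrt(3)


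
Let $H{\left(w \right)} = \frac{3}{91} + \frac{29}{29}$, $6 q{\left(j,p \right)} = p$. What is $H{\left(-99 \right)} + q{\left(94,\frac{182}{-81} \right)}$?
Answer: $\frac{14561}{22113} \approx 0.65848$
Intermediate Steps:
$q{\left(j,p \right)} = \frac{p}{6}$
$H{\left(w \right)} = \frac{94}{91}$ ($H{\left(w \right)} = 3 \cdot \frac{1}{91} + 29 \cdot \frac{1}{29} = \frac{3}{91} + 1 = \frac{94}{91}$)
$H{\left(-99 \right)} + q{\left(94,\frac{182}{-81} \right)} = \frac{94}{91} + \frac{182 \frac{1}{-81}}{6} = \frac{94}{91} + \frac{182 \left(- \frac{1}{81}\right)}{6} = \frac{94}{91} + \frac{1}{6} \left(- \frac{182}{81}\right) = \frac{94}{91} - \frac{91}{243} = \frac{14561}{22113}$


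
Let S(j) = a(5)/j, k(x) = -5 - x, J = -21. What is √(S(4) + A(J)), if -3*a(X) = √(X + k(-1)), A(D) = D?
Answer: I*√759/6 ≈ 4.5917*I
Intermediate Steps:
a(X) = -√(-4 + X)/3 (a(X) = -√(X + (-5 - 1*(-1)))/3 = -√(X + (-5 + 1))/3 = -√(X - 4)/3 = -√(-4 + X)/3)
S(j) = -1/(3*j) (S(j) = (-√(-4 + 5)/3)/j = (-√1/3)/j = (-⅓*1)/j = -1/(3*j))
√(S(4) + A(J)) = √(-⅓/4 - 21) = √(-⅓*¼ - 21) = √(-1/12 - 21) = √(-253/12) = I*√759/6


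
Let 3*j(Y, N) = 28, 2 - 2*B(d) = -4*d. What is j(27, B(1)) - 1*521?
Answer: -1535/3 ≈ -511.67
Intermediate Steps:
B(d) = 1 + 2*d (B(d) = 1 - (-2)*d = 1 + 2*d)
j(Y, N) = 28/3 (j(Y, N) = (⅓)*28 = 28/3)
j(27, B(1)) - 1*521 = 28/3 - 1*521 = 28/3 - 521 = -1535/3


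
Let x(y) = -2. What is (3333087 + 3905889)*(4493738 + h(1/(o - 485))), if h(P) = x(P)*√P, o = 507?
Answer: 32530061532288 - 7238976*√22/11 ≈ 3.2530e+13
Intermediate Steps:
h(P) = -2*√P
(3333087 + 3905889)*(4493738 + h(1/(o - 485))) = (3333087 + 3905889)*(4493738 - 2/√(507 - 485)) = 7238976*(4493738 - 2*√22/22) = 7238976*(4493738 - √22/11) = 32530061532288 - 7238976*√22/11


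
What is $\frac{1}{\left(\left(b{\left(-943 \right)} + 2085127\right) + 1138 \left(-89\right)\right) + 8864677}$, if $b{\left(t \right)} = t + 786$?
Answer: $\frac{1}{10848365} \approx 9.218 \cdot 10^{-8}$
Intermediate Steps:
$b{\left(t \right)} = 786 + t$
$\frac{1}{\left(\left(b{\left(-943 \right)} + 2085127\right) + 1138 \left(-89\right)\right) + 8864677} = \frac{1}{\left(\left(\left(786 - 943\right) + 2085127\right) + 1138 \left(-89\right)\right) + 8864677} = \frac{1}{\left(\left(-157 + 2085127\right) - 101282\right) + 8864677} = \frac{1}{\left(2084970 - 101282\right) + 8864677} = \frac{1}{1983688 + 8864677} = \frac{1}{10848365}$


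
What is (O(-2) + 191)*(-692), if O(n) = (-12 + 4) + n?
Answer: -125252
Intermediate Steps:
O(n) = -8 + n
(O(-2) + 191)*(-692) = ((-8 - 2) + 191)*(-692) = (-10 + 191)*(-692) = 181*(-692) = -125252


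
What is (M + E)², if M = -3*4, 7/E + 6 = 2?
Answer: 3025/16 ≈ 189.06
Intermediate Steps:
E = -7/4 (E = 7/(-6 + 2) = 7/(-4) = 7*(-¼) = -7/4 ≈ -1.7500)
M = -12
(M + E)² = (-12 - 7/4)² = (-55/4)² = 3025/16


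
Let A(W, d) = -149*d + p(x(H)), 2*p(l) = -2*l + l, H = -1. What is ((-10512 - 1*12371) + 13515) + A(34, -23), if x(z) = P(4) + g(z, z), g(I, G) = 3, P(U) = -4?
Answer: -11881/2 ≈ -5940.5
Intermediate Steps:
x(z) = -1 (x(z) = -4 + 3 = -1)
p(l) = -l/2 (p(l) = (-2*l + l)/2 = (-l)/2 = -l/2)
A(W, d) = ½ - 149*d (A(W, d) = -149*d - ½*(-1) = -149*d + ½ = ½ - 149*d)
((-10512 - 1*12371) + 13515) + A(34, -23) = ((-10512 - 1*12371) + 13515) + (½ - 149*(-23)) = ((-10512 - 12371) + 13515) + (½ + 3427) = (-22883 + 13515) + 6855/2 = -9368 + 6855/2 = -11881/2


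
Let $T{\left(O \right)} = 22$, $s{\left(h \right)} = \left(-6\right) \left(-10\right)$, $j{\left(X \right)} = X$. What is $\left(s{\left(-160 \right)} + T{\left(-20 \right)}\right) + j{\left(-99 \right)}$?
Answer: $-17$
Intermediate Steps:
$s{\left(h \right)} = 60$
$\left(s{\left(-160 \right)} + T{\left(-20 \right)}\right) + j{\left(-99 \right)} = \left(60 + 22\right) - 99 = 82 - 99 = -17$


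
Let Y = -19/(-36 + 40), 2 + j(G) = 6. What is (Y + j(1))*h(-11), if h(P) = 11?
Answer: -33/4 ≈ -8.2500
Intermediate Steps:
j(G) = 4 (j(G) = -2 + 6 = 4)
Y = -19/4 ≈ -4.7500
(Y + j(1))*h(-11) = (-19/4 + 4)*11 = -¾*11 = -33/4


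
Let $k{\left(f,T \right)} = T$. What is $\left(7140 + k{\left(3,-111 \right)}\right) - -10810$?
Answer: $17839$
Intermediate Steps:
$\left(7140 + k{\left(3,-111 \right)}\right) - -10810 = \left(7140 - 111\right) - -10810 = 7029 + 10810 = 17839$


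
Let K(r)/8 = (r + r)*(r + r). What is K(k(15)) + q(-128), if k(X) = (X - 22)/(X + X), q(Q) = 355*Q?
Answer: -10223608/225 ≈ -45438.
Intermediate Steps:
k(X) = (-22 + X)/(2*X) (k(X) = (-22 + X)/((2*X)) = (-22 + X)*(1/(2*X)) = (-22 + X)/(2*X))
K(r) = 32*r² (K(r) = 8*((r + r)*(r + r)) = 8*((2*r)*(2*r)) = 8*(4*r²) = 32*r²)
K(k(15)) + q(-128) = 32*((½)*(-22 + 15)/15)² + 355*(-128) = 32*((½)*(1/15)*(-7))² - 45440 = 32*(-7/30)² - 45440 = 32*(49/900) - 45440 = 392/225 - 45440 = -10223608/225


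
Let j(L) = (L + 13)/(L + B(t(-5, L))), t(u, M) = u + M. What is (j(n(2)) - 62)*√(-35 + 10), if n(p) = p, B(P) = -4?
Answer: -695*I/2 ≈ -347.5*I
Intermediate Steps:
t(u, M) = M + u
j(L) = (13 + L)/(-4 + L) (j(L) = (L + 13)/(L - 4) = (13 + L)/(-4 + L))
(j(n(2)) - 62)*√(-35 + 10) = ((13 + 2)/(-4 + 2) - 62)*√(-35 + 10) = (15/(-2) - 62)*√(-25) = (-½*15 - 62)*(5*I) = (-15/2 - 62)*(5*I) = -695*I/2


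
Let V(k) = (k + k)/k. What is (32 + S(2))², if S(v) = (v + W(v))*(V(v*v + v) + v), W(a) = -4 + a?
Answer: 1024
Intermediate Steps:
V(k) = 2 (V(k) = (2*k)/k = 2)
S(v) = (-4 + 2*v)*(2 + v) (S(v) = (v + (-4 + v))*(2 + v) = (-4 + 2*v)*(2 + v))
(32 + S(2))² = (32 + (-8 + 2*2²))² = (32 + (-8 + 2*4))² = (32 + (-8 + 8))² = (32 + 0)² = 32² = 1024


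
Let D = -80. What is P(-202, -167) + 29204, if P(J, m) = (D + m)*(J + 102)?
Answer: 53904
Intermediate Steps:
P(J, m) = (-80 + m)*(102 + J) (P(J, m) = (-80 + m)*(J + 102) = (-80 + m)*(102 + J))
P(-202, -167) + 29204 = (-8160 - 80*(-202) + 102*(-167) - 202*(-167)) + 29204 = (-8160 + 16160 - 17034 + 33734) + 29204 = 24700 + 29204 = 53904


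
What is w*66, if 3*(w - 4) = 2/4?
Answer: 275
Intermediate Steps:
w = 25/6 (w = 4 + (2/4)/3 = 4 + (2*(1/4))/3 = 4 + (1/3)*(1/2) = 4 + 1/6 = 25/6 ≈ 4.1667)
w*66 = (25/6)*66 = 275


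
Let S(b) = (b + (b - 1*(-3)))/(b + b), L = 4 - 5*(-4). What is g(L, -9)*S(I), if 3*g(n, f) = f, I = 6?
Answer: -15/4 ≈ -3.7500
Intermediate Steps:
L = 24 (L = 4 + 20 = 24)
g(n, f) = f/3
S(b) = (3 + 2*b)/(2*b) (S(b) = (b + (b + 3))/((2*b)) = (b + (3 + b))*(1/(2*b)) = (3 + 2*b)*(1/(2*b)) = (3 + 2*b)/(2*b))
g(L, -9)*S(I) = ((⅓)*(-9))*((3/2 + 6)/6) = -15/(2*2) = -3*5/4 = -15/4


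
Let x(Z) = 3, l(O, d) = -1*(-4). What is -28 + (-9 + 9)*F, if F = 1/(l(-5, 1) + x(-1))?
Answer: -28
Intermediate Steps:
l(O, d) = 4
F = ⅐ (F = 1/(4 + 3) = 1/7 = ⅐ ≈ 0.14286)
-28 + (-9 + 9)*F = -28 + (-9 + 9)*(⅐) = -28 + 0*(⅐) = -28 + 0 = -28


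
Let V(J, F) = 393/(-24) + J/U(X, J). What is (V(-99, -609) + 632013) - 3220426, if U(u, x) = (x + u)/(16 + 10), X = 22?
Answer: -144950173/56 ≈ -2.5884e+6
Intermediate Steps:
U(u, x) = u/26 + x/26 (U(u, x) = (u + x)/26 = (u + x)*(1/26) = u/26 + x/26)
V(J, F) = -131/8 + J/(11/13 + J/26) (V(J, F) = 393/(-24) + J/((1/26)*22 + J/26) = 393*(-1/24) + J/(11/13 + J/26) = -131/8 + J/(11/13 + J/26))
(V(-99, -609) + 632013) - 3220426 = (11*(-262 + 7*(-99))/(8*(22 - 99)) + 632013) - 3220426 = ((11/8)*(-262 - 693)/(-77) + 632013) - 3220426 = ((11/8)*(-1/77)*(-955) + 632013) - 3220426 = (955/56 + 632013) - 3220426 = 35393683/56 - 3220426 = -144950173/56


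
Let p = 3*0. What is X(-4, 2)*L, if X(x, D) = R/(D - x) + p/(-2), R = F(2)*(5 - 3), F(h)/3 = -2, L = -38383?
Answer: 76766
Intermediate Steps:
F(h) = -6 (F(h) = 3*(-2) = -6)
R = -12 (R = -6*(5 - 3) = -6*2 = -12)
p = 0
X(x, D) = -12/(D - x) (X(x, D) = -12/(D - x) + 0/(-2) = -12/(D - x) + 0*(-½) = -12/(D - x) + 0 = -12/(D - x))
X(-4, 2)*L = (12/(-4 - 1*2))*(-38383) = (12/(-4 - 2))*(-38383) = (12/(-6))*(-38383) = (12*(-⅙))*(-38383) = -2*(-38383) = 76766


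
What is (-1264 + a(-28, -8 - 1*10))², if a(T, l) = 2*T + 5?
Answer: 1729225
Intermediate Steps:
a(T, l) = 5 + 2*T
(-1264 + a(-28, -8 - 1*10))² = (-1264 + (5 + 2*(-28)))² = (-1264 + (5 - 56))² = (-1264 - 51)² = (-1315)² = 1729225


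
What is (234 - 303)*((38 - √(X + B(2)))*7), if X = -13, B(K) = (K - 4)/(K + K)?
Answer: -18354 + 1449*I*√6/2 ≈ -18354.0 + 1774.7*I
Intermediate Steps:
B(K) = (-4 + K)/(2*K) (B(K) = (-4 + K)/((2*K)) = (-4 + K)*(1/(2*K)) = (-4 + K)/(2*K))
(234 - 303)*((38 - √(X + B(2)))*7) = (234 - 303)*((38 - √(-13 + (½)*(-4 + 2)/2))*7) = -69*(38 - √(-13 + (½)*(½)*(-2)))*7 = -69*(38 - √(-13 - ½))*7 = -69*(38 - √(-27/2))*7 = -69*(38 - 3*I*√6/2)*7 = -69*(266 - 21*I*√6/2) = -18354 + 1449*I*√6/2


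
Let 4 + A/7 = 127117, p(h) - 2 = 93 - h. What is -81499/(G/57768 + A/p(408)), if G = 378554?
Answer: 736807357308/25641479543 ≈ 28.735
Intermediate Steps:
p(h) = 95 - h (p(h) = 2 + (93 - h) = 95 - h)
A = 889791 (A = -28 + 7*127117 = -28 + 889819 = 889791)
-81499/(G/57768 + A/p(408)) = -81499/(378554/57768 + 889791/(95 - 1*408)) = -81499/(378554*(1/57768) + 889791/(95 - 408)) = -81499/(189277/28884 + 889791/(-313)) = -81499/(189277/28884 + 889791*(-1/313)) = -81499/(189277/28884 - 889791/313) = -81499/(-25641479543/9040692) = -81499*(-9040692/25641479543) = 736807357308/25641479543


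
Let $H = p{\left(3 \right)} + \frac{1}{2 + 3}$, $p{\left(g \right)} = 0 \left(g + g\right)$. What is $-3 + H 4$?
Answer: $- \frac{11}{5} \approx -2.2$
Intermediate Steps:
$p{\left(g \right)} = 0$ ($p{\left(g \right)} = 0 \cdot 2 g = 0$)
$H = \frac{1}{5}$ ($H = 0 + \frac{1}{2 + 3} = 0 + \frac{1}{5} = \frac{1}{5} \approx 0.2$)
$-3 + H 4 = -3 + \frac{1}{5} \cdot 4 = -3 + \frac{4}{5} = - \frac{11}{5}$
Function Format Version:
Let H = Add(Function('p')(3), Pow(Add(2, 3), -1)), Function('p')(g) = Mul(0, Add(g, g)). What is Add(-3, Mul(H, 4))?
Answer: Rational(-11, 5) ≈ -2.2000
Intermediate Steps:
Function('p')(g) = 0 (Function('p')(g) = Mul(0, Mul(2, g)) = 0)
H = Rational(1, 5) (H = Add(0, Pow(Add(2, 3), -1)) = Add(0, Pow(5, -1)) = Add(0, Rational(1, 5)) = Rational(1, 5) ≈ 0.20000)
Add(-3, Mul(H, 4)) = Add(-3, Mul(Rational(1, 5), 4)) = Add(-3, Rational(4, 5)) = Rational(-11, 5)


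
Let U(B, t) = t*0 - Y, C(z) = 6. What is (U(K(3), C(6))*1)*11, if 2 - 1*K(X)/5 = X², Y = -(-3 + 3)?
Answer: 0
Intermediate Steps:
Y = 0 (Y = -1*0 = 0)
K(X) = 10 - 5*X²
U(B, t) = 0 (U(B, t) = t*0 - 1*0 = 0 + 0 = 0)
(U(K(3), C(6))*1)*11 = (0*1)*11 = 0*11 = 0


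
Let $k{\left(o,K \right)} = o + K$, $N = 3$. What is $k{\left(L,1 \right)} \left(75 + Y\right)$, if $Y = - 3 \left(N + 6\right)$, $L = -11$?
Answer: $-480$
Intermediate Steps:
$Y = -27$ ($Y = - 3 \left(3 + 6\right) = \left(-3\right) 9 = -27$)
$k{\left(o,K \right)} = K + o$
$k{\left(L,1 \right)} \left(75 + Y\right) = \left(1 - 11\right) \left(75 - 27\right) = \left(-10\right) 48 = -480$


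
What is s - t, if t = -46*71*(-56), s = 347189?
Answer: 164293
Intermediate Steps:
t = 182896 (t = -3266*(-56) = 182896)
s - t = 347189 - 1*182896 = 347189 - 182896 = 164293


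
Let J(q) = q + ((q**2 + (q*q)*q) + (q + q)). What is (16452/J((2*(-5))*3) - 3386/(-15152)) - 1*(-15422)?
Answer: 169993478611/11023080 ≈ 15422.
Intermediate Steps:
J(q) = q**2 + q**3 + 3*q (J(q) = q + ((q**2 + q**2*q) + 2*q) = q + ((q**2 + q**3) + 2*q) = q + (q**2 + q**3 + 2*q) = q**2 + q**3 + 3*q)
(16452/J((2*(-5))*3) - 3386/(-15152)) - 1*(-15422) = (16452/((((2*(-5))*3)*(3 + (2*(-5))*3 + ((2*(-5))*3)**2))) - 3386/(-15152)) - 1*(-15422) = (16452/(((-10*3)*(3 - 10*3 + (-10*3)**2))) - 3386*(-1/15152)) + 15422 = (16452/((-30*(3 - 30 + (-30)**2))) + 1693/7576) + 15422 = (16452/((-30*(3 - 30 + 900))) + 1693/7576) + 15422 = (16452/((-30*873)) + 1693/7576) + 15422 = (16452/(-26190) + 1693/7576) + 15422 = (16452*(-1/26190) + 1693/7576) + 15422 = (-914/1455 + 1693/7576) + 15422 = -4461149/11023080 + 15422 = 169993478611/11023080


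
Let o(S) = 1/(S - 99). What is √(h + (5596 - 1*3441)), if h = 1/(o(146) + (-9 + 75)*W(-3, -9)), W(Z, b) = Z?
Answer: 2*√46646495385/9305 ≈ 46.422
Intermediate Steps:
o(S) = 1/(-99 + S)
h = -47/9305 (h = 1/(1/(-99 + 146) + (-9 + 75)*(-3)) = 1/(1/47 + 66*(-3)) = 1/(1/47 - 198) = 1/(-9305/47) = -47/9305 ≈ -0.0050510)
√(h + (5596 - 1*3441)) = √(-47/9305 + (5596 - 1*3441)) = √(-47/9305 + (5596 - 3441)) = √(-47/9305 + 2155) = √(20052228/9305) = 2*√46646495385/9305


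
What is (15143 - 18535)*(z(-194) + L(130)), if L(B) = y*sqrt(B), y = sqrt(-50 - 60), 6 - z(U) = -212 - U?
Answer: -81408 - 33920*I*sqrt(143) ≈ -81408.0 - 4.0562e+5*I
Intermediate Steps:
z(U) = 218 + U (z(U) = 6 - (-212 - U) = 6 + (212 + U) = 218 + U)
y = I*sqrt(110) (y = sqrt(-110) = I*sqrt(110) ≈ 10.488*I)
L(B) = I*sqrt(110)*sqrt(B) (L(B) = (I*sqrt(110))*sqrt(B) = I*sqrt(110)*sqrt(B))
(15143 - 18535)*(z(-194) + L(130)) = (15143 - 18535)*((218 - 194) + I*sqrt(110)*sqrt(130)) = -3392*(24 + 10*I*sqrt(143)) = -81408 - 33920*I*sqrt(143)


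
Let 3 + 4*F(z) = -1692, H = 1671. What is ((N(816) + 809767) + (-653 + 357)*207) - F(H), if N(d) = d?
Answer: 2998939/4 ≈ 7.4974e+5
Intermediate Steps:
F(z) = -1695/4 (F(z) = -¾ + (¼)*(-1692) = -¾ - 423 = -1695/4)
((N(816) + 809767) + (-653 + 357)*207) - F(H) = ((816 + 809767) + (-653 + 357)*207) - 1*(-1695/4) = (810583 - 296*207) + 1695/4 = (810583 - 61272) + 1695/4 = 749311 + 1695/4 = 2998939/4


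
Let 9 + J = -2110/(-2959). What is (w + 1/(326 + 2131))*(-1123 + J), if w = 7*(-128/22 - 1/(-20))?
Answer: 4058874911981/88858770 ≈ 45678.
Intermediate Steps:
J = -24521/2959 (J = -9 - 2110/(-2959) = -9 - 2110*(-1/2959) = -9 + 2110/2959 = -24521/2959 ≈ -8.2869)
w = -8883/220 (w = 7*(-128*1/22 - 1*(-1/20)) = 7*(-64/11 + 1/20) = 7*(-1269/220) = -8883/220 ≈ -40.377)
(w + 1/(326 + 2131))*(-1123 + J) = (-8883/220 + 1/(326 + 2131))*(-1123 - 24521/2959) = (-8883/220 + 1/2457)*(-3347478/2959) = -21825311/540540*(-3347478/2959) = 4058874911981/88858770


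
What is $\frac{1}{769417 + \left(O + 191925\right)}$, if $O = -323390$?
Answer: $\frac{1}{637952} \approx 1.5675 \cdot 10^{-6}$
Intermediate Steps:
$\frac{1}{769417 + \left(O + 191925\right)} = \frac{1}{769417 + \left(-323390 + 191925\right)} = \frac{1}{769417 - 131465} = \frac{1}{637952}$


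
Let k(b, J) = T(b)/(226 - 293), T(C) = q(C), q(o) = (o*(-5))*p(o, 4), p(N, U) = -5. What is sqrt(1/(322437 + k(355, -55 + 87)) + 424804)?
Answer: sqrt(49523468091681760683)/10797202 ≈ 651.77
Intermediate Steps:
q(o) = 25*o (q(o) = (o*(-5))*(-5) = -5*o*(-5) = 25*o)
T(C) = 25*C
k(b, J) = -25*b/67 (k(b, J) = (25*b)/(226 - 293) = (25*b)/(-67) = (25*b)*(-1/67) = -25*b/67)
sqrt(1/(322437 + k(355, -55 + 87)) + 424804) = sqrt(1/(322437 - 25/67*355) + 424804) = sqrt(1/(322437 - 8875/67) + 424804) = sqrt(1/(21594404/67) + 424804) = sqrt(67/21594404 + 424804) = sqrt(9173389196883/21594404) = sqrt(49523468091681760683)/10797202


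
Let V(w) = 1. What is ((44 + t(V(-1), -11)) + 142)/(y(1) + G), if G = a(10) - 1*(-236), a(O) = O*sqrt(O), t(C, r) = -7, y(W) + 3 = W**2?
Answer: 20943/26878 - 895*sqrt(10)/26878 ≈ 0.67389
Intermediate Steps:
y(W) = -3 + W**2
a(O) = O**(3/2)
G = 236 + 10*sqrt(10) (G = 10**(3/2) - 1*(-236) = 10*sqrt(10) + 236 = 236 + 10*sqrt(10) ≈ 267.62)
((44 + t(V(-1), -11)) + 142)/(y(1) + G) = ((44 - 7) + 142)/((-3 + 1**2) + (236 + 10*sqrt(10))) = (37 + 142)/((-3 + 1) + (236 + 10*sqrt(10))) = 179/(-2 + (236 + 10*sqrt(10))) = 179/(234 + 10*sqrt(10))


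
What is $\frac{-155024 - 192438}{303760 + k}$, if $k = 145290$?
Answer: $- \frac{173731}{224525} \approx -0.77377$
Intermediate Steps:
$\frac{-155024 - 192438}{303760 + k} = \frac{-155024 - 192438}{303760 + 145290} = - \frac{347462}{449050} = \left(-347462\right) \frac{1}{449050} = - \frac{173731}{224525}$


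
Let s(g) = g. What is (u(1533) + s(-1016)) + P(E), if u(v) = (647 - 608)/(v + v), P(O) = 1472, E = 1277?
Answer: 466045/1022 ≈ 456.01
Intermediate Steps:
u(v) = 39/(2*v) (u(v) = 39/((2*v)) = 39*(1/(2*v)) = 39/(2*v))
(u(1533) + s(-1016)) + P(E) = ((39/2)/1533 - 1016) + 1472 = ((39/2)*(1/1533) - 1016) + 1472 = (13/1022 - 1016) + 1472 = -1038339/1022 + 1472 = 466045/1022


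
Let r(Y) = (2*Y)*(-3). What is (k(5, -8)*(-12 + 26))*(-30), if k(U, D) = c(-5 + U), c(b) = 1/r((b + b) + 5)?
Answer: 14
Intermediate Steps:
r(Y) = -6*Y
c(b) = 1/(-30 - 12*b) (c(b) = 1/(-6*((b + b) + 5)) = 1/(-6*(2*b + 5)) = 1/(-6*(5 + 2*b)) = 1/(-30 - 12*b))
k(U, D) = 1/(6*(5 - 2*U)) (k(U, D) = 1/(6*(-5 - 2*(-5 + U))) = 1/(6*(-5 + (10 - 2*U))) = 1/(6*(5 - 2*U)))
(k(5, -8)*(-12 + 26))*(-30) = ((1/(6*(5 - 2*5)))*(-12 + 26))*(-30) = ((1/(6*(5 - 10)))*14)*(-30) = (((⅙)/(-5))*14)*(-30) = (((⅙)*(-⅕))*14)*(-30) = -1/30*14*(-30) = -7/15*(-30) = 14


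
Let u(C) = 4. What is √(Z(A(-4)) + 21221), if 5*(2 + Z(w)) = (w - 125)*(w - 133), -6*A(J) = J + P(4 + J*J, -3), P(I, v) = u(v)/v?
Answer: 4*√3100565/45 ≈ 156.52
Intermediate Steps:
P(I, v) = 4/v
A(J) = 2/9 - J/6 (A(J) = -(J + 4/(-3))/6 = -(J + 4*(-⅓))/6 = -(J - 4/3)/6 = -(-4/3 + J)/6 = 2/9 - J/6)
Z(w) = -2 + (-133 + w)*(-125 + w)/5 (Z(w) = -2 + ((w - 125)*(w - 133))/5 = -2 + ((-125 + w)*(-133 + w))/5 = -2 + ((-133 + w)*(-125 + w))/5 = -2 + (-133 + w)*(-125 + w)/5)
√(Z(A(-4)) + 21221) = √((3323 - 258*(2/9 - ⅙*(-4))/5 + (2/9 - ⅙*(-4))²/5) + 21221) = √((3323 - 258*(2/9 + ⅔)/5 + (2/9 + ⅔)²/5) + 21221) = √((3323 - 258/5*8/9 + (8/9)²/5) + 21221) = √((3323 - 688/15 + (⅕)*(64/81)) + 21221) = √((3323 - 688/15 + 64/405) + 21221) = √(1327303/405 + 21221) = √(9921808/405) = 4*√3100565/45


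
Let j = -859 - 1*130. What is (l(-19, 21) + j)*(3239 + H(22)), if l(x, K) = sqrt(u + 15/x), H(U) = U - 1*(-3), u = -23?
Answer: -3228096 + 6528*I*sqrt(2147)/19 ≈ -3.2281e+6 + 15920.0*I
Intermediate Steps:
j = -989 (j = -859 - 130 = -989)
H(U) = 3 + U (H(U) = U + 3 = 3 + U)
l(x, K) = sqrt(-23 + 15/x)
(l(-19, 21) + j)*(3239 + H(22)) = (sqrt(-23 + 15/(-19)) - 989)*(3239 + (3 + 22)) = (sqrt(-23 + 15*(-1/19)) - 989)*(3239 + 25) = (sqrt(-23 - 15/19) - 989)*3264 = (sqrt(-452/19) - 989)*3264 = (2*I*sqrt(2147)/19 - 989)*3264 = (-989 + 2*I*sqrt(2147)/19)*3264 = -3228096 + 6528*I*sqrt(2147)/19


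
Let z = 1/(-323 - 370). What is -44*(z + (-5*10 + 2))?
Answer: 133060/63 ≈ 2112.1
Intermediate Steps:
z = -1/693 (z = 1/(-693) = -1/693 ≈ -0.0014430)
-44*(z + (-5*10 + 2)) = -44*(-1/693 + (-5*10 + 2)) = -44*(-1/693 + (-50 + 2)) = -44*(-1/693 - 48) = -44*(-33265/693) = 133060/63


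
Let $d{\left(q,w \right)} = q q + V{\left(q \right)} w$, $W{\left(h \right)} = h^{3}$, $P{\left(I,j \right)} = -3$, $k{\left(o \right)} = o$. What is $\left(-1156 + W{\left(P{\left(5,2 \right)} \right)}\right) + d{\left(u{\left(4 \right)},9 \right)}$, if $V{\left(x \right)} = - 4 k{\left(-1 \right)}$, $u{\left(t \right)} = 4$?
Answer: $-1131$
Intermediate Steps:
$V{\left(x \right)} = 4$ ($V{\left(x \right)} = \left(-4\right) \left(-1\right) = 4$)
$d{\left(q,w \right)} = q^{2} + 4 w$ ($d{\left(q,w \right)} = q q + 4 w = q^{2} + 4 w$)
$\left(-1156 + W{\left(P{\left(5,2 \right)} \right)}\right) + d{\left(u{\left(4 \right)},9 \right)} = \left(-1156 + \left(-3\right)^{3}\right) + \left(4^{2} + 4 \cdot 9\right) = \left(-1156 - 27\right) + \left(16 + 36\right) = -1183 + 52 = -1131$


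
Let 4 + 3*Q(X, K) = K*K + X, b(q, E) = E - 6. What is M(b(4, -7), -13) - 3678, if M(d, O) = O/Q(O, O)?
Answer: -559095/152 ≈ -3678.3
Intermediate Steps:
b(q, E) = -6 + E
Q(X, K) = -4/3 + X/3 + K²/3 (Q(X, K) = -4/3 + (K*K + X)/3 = -4/3 + (K² + X)/3 = -4/3 + (X + K²)/3 = -4/3 + (X/3 + K²/3) = -4/3 + X/3 + K²/3)
M(d, O) = O/(-4/3 + O/3 + O²/3)
M(b(4, -7), -13) - 3678 = 3*(-13)/(-4 - 13 + (-13)²) - 3678 = 3*(-13)/(-4 - 13 + 169) - 3678 = 3*(-13)/152 - 3678 = 3*(-13)*(1/152) - 3678 = -39/152 - 3678 = -559095/152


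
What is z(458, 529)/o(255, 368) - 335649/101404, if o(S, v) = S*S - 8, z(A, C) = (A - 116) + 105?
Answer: -21777563445/6592983868 ≈ -3.3031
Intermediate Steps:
z(A, C) = -11 + A (z(A, C) = (-116 + A) + 105 = -11 + A)
o(S, v) = -8 + S**2 (o(S, v) = S**2 - 8 = -8 + S**2)
z(458, 529)/o(255, 368) - 335649/101404 = (-11 + 458)/(-8 + 255**2) - 335649/101404 = 447/(-8 + 65025) - 335649*1/101404 = 447/65017 - 335649/101404 = -21777563445/6592983868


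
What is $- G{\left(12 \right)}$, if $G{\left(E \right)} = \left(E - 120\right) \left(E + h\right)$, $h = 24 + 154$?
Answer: $20520$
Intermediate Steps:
$h = 178$
$G{\left(E \right)} = \left(-120 + E\right) \left(178 + E\right)$ ($G{\left(E \right)} = \left(E - 120\right) \left(E + 178\right) = \left(-120 + E\right) \left(178 + E\right)$)
$- G{\left(12 \right)} = - (-21360 + 12^{2} + 58 \cdot 12) = - (-21360 + 144 + 696) = \left(-1\right) \left(-20520\right) = 20520$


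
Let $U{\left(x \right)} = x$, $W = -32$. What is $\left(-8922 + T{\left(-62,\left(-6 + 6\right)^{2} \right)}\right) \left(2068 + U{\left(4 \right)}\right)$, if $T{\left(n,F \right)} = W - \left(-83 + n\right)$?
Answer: $-18252248$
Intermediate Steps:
$T{\left(n,F \right)} = 51 - n$ ($T{\left(n,F \right)} = -32 - \left(-83 + n\right) = 51 - n$)
$\left(-8922 + T{\left(-62,\left(-6 + 6\right)^{2} \right)}\right) \left(2068 + U{\left(4 \right)}\right) = \left(-8922 + \left(51 - -62\right)\right) \left(2068 + 4\right) = \left(-8922 + \left(51 + 62\right)\right) 2072 = \left(-8922 + 113\right) 2072 = \left(-8809\right) 2072 = -18252248$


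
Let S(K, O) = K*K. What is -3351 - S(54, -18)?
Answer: -6267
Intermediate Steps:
S(K, O) = K**2
-3351 - S(54, -18) = -3351 - 1*54**2 = -3351 - 1*2916 = -3351 - 2916 = -6267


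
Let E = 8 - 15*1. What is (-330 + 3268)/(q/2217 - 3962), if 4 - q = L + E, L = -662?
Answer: -6513546/8783081 ≈ -0.74160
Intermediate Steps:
E = -7 (E = 8 - 15 = -7)
q = 673 (q = 4 - (-662 - 7) = 4 - 1*(-669) = 4 + 669 = 673)
(-330 + 3268)/(q/2217 - 3962) = (-330 + 3268)/(673/2217 - 3962) = 2938/(673*(1/2217) - 3962) = 2938/(673/2217 - 3962) = 2938/(-8783081/2217) = 2938*(-2217/8783081) = -6513546/8783081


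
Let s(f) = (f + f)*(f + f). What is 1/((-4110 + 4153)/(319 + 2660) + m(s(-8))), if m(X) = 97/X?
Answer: 762624/299971 ≈ 2.5423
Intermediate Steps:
s(f) = 4*f² (s(f) = (2*f)*(2*f) = 4*f²)
1/((-4110 + 4153)/(319 + 2660) + m(s(-8))) = 1/((-4110 + 4153)/(319 + 2660) + 97/((4*(-8)²))) = 1/(43/2979 + 97/((4*64))) = 1/(43*(1/2979) + 97/256) = 1/(43/2979 + 97*(1/256)) = 1/(43/2979 + 97/256) = 1/(299971/762624) = 762624/299971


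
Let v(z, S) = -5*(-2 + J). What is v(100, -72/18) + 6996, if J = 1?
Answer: 7001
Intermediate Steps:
v(z, S) = 5 (v(z, S) = -5*(-2 + 1) = -5*(-1) = 5)
v(100, -72/18) + 6996 = 5 + 6996 = 7001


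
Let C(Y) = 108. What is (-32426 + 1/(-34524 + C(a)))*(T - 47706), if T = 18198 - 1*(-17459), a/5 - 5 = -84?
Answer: 13446361291633/34416 ≈ 3.9070e+8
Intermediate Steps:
a = -395 (a = 25 + 5*(-84) = 25 - 420 = -395)
T = 35657 (T = 18198 + 17459 = 35657)
(-32426 + 1/(-34524 + C(a)))*(T - 47706) = (-32426 + 1/(-34524 + 108))*(35657 - 47706) = (-32426 + 1/(-34416))*(-12049) = (-32426 - 1/34416)*(-12049) = -1115973217/34416*(-12049) = 13446361291633/34416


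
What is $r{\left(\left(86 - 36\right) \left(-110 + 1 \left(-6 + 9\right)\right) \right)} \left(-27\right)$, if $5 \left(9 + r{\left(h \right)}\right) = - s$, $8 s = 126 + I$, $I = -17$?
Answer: $\frac{12663}{40} \approx 316.58$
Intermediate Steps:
$s = \frac{109}{8}$ ($s = \frac{126 - 17}{8} = \frac{1}{8} \cdot 109 = \frac{109}{8} \approx 13.625$)
$r{\left(h \right)} = - \frac{469}{40}$ ($r{\left(h \right)} = -9 + \frac{\left(-1\right) \frac{109}{8}}{5} = -9 + \frac{1}{5} \left(- \frac{109}{8}\right) = -9 - \frac{109}{40} = - \frac{469}{40}$)
$r{\left(\left(86 - 36\right) \left(-110 + 1 \left(-6 + 9\right)\right) \right)} \left(-27\right) = \left(- \frac{469}{40}\right) \left(-27\right) = \frac{12663}{40}$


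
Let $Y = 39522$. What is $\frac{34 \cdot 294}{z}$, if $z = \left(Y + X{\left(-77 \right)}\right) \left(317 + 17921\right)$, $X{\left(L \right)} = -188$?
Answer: $\frac{2499}{179343373} \approx 1.3934 \cdot 10^{-5}$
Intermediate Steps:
$z = 717373492$ ($z = \left(39522 - 188\right) \left(317 + 17921\right) = 39334 \cdot 18238 = 717373492$)
$\frac{34 \cdot 294}{z} = \frac{34 \cdot 294}{717373492} = 9996 \cdot \frac{1}{717373492} = \frac{2499}{179343373}$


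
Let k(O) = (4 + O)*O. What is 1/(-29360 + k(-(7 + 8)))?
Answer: -1/29195 ≈ -3.4252e-5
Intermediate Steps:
k(O) = O*(4 + O)
1/(-29360 + k(-(7 + 8))) = 1/(-29360 + (-(7 + 8))*(4 - (7 + 8))) = 1/(-29360 + (-1*15)*(4 - 1*15)) = 1/(-29360 - 15*(4 - 15)) = 1/(-29360 - 15*(-11)) = 1/(-29360 + 165) = 1/(-29195) = -1/29195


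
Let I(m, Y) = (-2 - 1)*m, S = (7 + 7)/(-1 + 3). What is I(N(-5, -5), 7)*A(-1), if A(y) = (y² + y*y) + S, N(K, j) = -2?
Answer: 54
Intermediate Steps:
S = 7 (S = 14/2 = 14*(½) = 7)
I(m, Y) = -3*m
A(y) = 7 + 2*y² (A(y) = (y² + y*y) + 7 = (y² + y²) + 7 = 2*y² + 7 = 7 + 2*y²)
I(N(-5, -5), 7)*A(-1) = (-3*(-2))*(7 + 2*(-1)²) = 6*(7 + 2*1) = 6*(7 + 2) = 6*9 = 54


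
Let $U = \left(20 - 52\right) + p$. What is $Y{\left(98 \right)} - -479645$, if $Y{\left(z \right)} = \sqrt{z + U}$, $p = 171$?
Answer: $479645 + \sqrt{237} \approx 4.7966 \cdot 10^{5}$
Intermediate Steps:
$U = 139$ ($U = \left(20 - 52\right) + 171 = -32 + 171 = 139$)
$Y{\left(z \right)} = \sqrt{139 + z}$ ($Y{\left(z \right)} = \sqrt{z + 139} = \sqrt{139 + z}$)
$Y{\left(98 \right)} - -479645 = \sqrt{139 + 98} - -479645 = \sqrt{237} + 479645 = 479645 + \sqrt{237}$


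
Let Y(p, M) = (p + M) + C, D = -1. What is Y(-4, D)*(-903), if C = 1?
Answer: 3612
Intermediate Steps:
Y(p, M) = 1 + M + p (Y(p, M) = (p + M) + 1 = (M + p) + 1 = 1 + M + p)
Y(-4, D)*(-903) = (1 - 1 - 4)*(-903) = -4*(-903) = 3612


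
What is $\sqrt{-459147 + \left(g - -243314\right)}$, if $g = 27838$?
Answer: $i \sqrt{187995} \approx 433.58 i$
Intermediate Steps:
$\sqrt{-459147 + \left(g - -243314\right)} = \sqrt{-459147 + \left(27838 - -243314\right)} = \sqrt{-459147 + \left(27838 + 243314\right)} = \sqrt{-459147 + 271152} = \sqrt{-187995} = i \sqrt{187995}$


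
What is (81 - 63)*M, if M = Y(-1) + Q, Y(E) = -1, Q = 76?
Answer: 1350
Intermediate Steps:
M = 75 (M = -1 + 76 = 75)
(81 - 63)*M = (81 - 63)*75 = 18*75 = 1350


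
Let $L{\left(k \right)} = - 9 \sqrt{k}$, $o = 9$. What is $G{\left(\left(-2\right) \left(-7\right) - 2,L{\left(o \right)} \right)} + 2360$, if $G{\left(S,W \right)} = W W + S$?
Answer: $3101$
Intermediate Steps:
$G{\left(S,W \right)} = S + W^{2}$ ($G{\left(S,W \right)} = W^{2} + S = S + W^{2}$)
$G{\left(\left(-2\right) \left(-7\right) - 2,L{\left(o \right)} \right)} + 2360 = \left(\left(\left(-2\right) \left(-7\right) - 2\right) + \left(- 9 \sqrt{9}\right)^{2}\right) + 2360 = \left(\left(14 - 2\right) + \left(\left(-9\right) 3\right)^{2}\right) + 2360 = \left(12 + \left(-27\right)^{2}\right) + 2360 = \left(12 + 729\right) + 2360 = 741 + 2360 = 3101$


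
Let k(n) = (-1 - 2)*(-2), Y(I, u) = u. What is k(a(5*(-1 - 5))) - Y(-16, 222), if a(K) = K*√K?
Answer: -216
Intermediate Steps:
a(K) = K^(3/2)
k(n) = 6 (k(n) = -3*(-2) = 6)
k(a(5*(-1 - 5))) - Y(-16, 222) = 6 - 1*222 = 6 - 222 = -216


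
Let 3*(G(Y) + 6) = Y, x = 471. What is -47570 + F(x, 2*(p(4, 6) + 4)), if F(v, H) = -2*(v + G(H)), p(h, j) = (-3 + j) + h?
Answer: -145544/3 ≈ -48515.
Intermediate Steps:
p(h, j) = -3 + h + j
G(Y) = -6 + Y/3
F(v, H) = 12 - 2*v - 2*H/3 (F(v, H) = -2*(v + (-6 + H/3)) = -2*(-6 + v + H/3) = 12 - 2*v - 2*H/3)
-47570 + F(x, 2*(p(4, 6) + 4)) = -47570 + (12 - 2*471 - 4*((-3 + 4 + 6) + 4)/3) = -47570 + (12 - 942 - 4*(7 + 4)/3) = -47570 + (12 - 942 - 4*11/3) = -47570 + (12 - 942 - 2/3*22) = -47570 + (12 - 942 - 44/3) = -47570 - 2834/3 = -145544/3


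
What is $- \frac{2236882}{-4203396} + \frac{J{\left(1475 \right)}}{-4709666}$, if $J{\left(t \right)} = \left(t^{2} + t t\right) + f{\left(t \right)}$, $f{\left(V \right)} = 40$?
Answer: $- \frac{1938806969857}{4949147806434} \approx -0.39175$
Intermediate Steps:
$J{\left(t \right)} = 40 + 2 t^{2}$ ($J{\left(t \right)} = \left(t^{2} + t t\right) + 40 = \left(t^{2} + t^{2}\right) + 40 = 2 t^{2} + 40 = 40 + 2 t^{2}$)
$- \frac{2236882}{-4203396} + \frac{J{\left(1475 \right)}}{-4709666} = - \frac{2236882}{-4203396} + \frac{40 + 2 \cdot 1475^{2}}{-4709666} = \left(-2236882\right) \left(- \frac{1}{4203396}\right) + \left(40 + 2 \cdot 2175625\right) \left(- \frac{1}{4709666}\right) = \frac{1118441}{2101698} + \left(40 + 4351250\right) \left(- \frac{1}{4709666}\right) = \frac{1118441}{2101698} + 4351290 \left(- \frac{1}{4709666}\right) = \frac{1118441}{2101698} - \frac{2175645}{2354833} = - \frac{1938806969857}{4949147806434}$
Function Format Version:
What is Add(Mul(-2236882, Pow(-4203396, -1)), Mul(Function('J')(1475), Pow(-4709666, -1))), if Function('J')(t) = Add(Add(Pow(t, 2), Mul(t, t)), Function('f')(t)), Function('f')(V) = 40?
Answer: Rational(-1938806969857, 4949147806434) ≈ -0.39175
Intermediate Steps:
Function('J')(t) = Add(40, Mul(2, Pow(t, 2))) (Function('J')(t) = Add(Add(Pow(t, 2), Mul(t, t)), 40) = Add(Add(Pow(t, 2), Pow(t, 2)), 40) = Add(Mul(2, Pow(t, 2)), 40) = Add(40, Mul(2, Pow(t, 2))))
Add(Mul(-2236882, Pow(-4203396, -1)), Mul(Function('J')(1475), Pow(-4709666, -1))) = Add(Mul(-2236882, Pow(-4203396, -1)), Mul(Add(40, Mul(2, Pow(1475, 2))), Pow(-4709666, -1))) = Add(Mul(-2236882, Rational(-1, 4203396)), Mul(Add(40, Mul(2, 2175625)), Rational(-1, 4709666))) = Add(Rational(1118441, 2101698), Mul(Add(40, 4351250), Rational(-1, 4709666))) = Add(Rational(1118441, 2101698), Mul(4351290, Rational(-1, 4709666))) = Add(Rational(1118441, 2101698), Rational(-2175645, 2354833)) = Rational(-1938806969857, 4949147806434)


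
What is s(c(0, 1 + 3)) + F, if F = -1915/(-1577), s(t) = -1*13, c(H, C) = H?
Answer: -18586/1577 ≈ -11.786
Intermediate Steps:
s(t) = -13
F = 1915/1577 (F = -1915*(-1/1577) = 1915/1577 ≈ 1.2143)
s(c(0, 1 + 3)) + F = -13 + 1915/1577 = -18586/1577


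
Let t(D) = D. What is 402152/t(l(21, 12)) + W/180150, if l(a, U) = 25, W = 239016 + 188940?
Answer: 483055878/30025 ≈ 16088.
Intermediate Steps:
W = 427956
402152/t(l(21, 12)) + W/180150 = 402152/25 + 427956/180150 = 402152*(1/25) + 427956*(1/180150) = 402152/25 + 71326/30025 = 483055878/30025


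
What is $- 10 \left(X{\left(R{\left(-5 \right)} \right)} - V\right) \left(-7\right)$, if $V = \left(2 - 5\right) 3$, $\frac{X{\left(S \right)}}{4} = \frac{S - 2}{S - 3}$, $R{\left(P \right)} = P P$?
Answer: $\frac{10150}{11} \approx 922.73$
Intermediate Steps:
$R{\left(P \right)} = P^{2}$
$X{\left(S \right)} = \frac{4 \left(-2 + S\right)}{-3 + S}$ ($X{\left(S \right)} = 4 \frac{S - 2}{S - 3} = 4 \frac{-2 + S}{-3 + S} = \frac{4 \left(-2 + S\right)}{-3 + S}$)
$V = -9$ ($V = \left(-3\right) 3 = -9$)
$- 10 \left(X{\left(R{\left(-5 \right)} \right)} - V\right) \left(-7\right) = - 10 \left(\frac{4 \left(-2 + \left(-5\right)^{2}\right)}{-3 + \left(-5\right)^{2}} - -9\right) \left(-7\right) = - 10 \left(\frac{4 \left(-2 + 25\right)}{-3 + 25} + 9\right) \left(-7\right) = - 10 \left(4 \cdot \frac{1}{22} \cdot 23 + 9\right) \left(-7\right) = - 10 \left(\frac{46}{11} + 9\right) \left(-7\right) = \left(-10\right) \frac{145}{11} \left(-7\right) = \left(- \frac{1450}{11}\right) \left(-7\right) = \frac{10150}{11}$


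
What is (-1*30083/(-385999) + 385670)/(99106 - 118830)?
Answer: -148868264413/7613444276 ≈ -19.553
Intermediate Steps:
(-1*30083/(-385999) + 385670)/(99106 - 118830) = (-30083*(-1/385999) + 385670)/(-19724) = (30083/385999 + 385670)*(-1/19724) = (148868264413/385999)*(-1/19724) = -148868264413/7613444276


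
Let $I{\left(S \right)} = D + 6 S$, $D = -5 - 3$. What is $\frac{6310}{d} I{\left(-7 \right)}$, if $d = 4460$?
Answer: $- \frac{15775}{223} \approx -70.74$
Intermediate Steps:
$D = -8$
$I{\left(S \right)} = -8 + 6 S$
$\frac{6310}{d} I{\left(-7 \right)} = \frac{6310}{4460} \left(-8 + 6 \left(-7\right)\right) = 6310 \cdot \frac{1}{4460} \left(-8 - 42\right) = \frac{631}{446} \left(-50\right) = - \frac{15775}{223}$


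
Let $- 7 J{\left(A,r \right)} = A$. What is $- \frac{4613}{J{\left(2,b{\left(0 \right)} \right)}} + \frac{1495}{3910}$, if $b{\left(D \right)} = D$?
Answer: $\frac{274480}{17} \approx 16146.0$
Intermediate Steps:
$J{\left(A,r \right)} = - \frac{A}{7}$
$- \frac{4613}{J{\left(2,b{\left(0 \right)} \right)}} + \frac{1495}{3910} = - \frac{4613}{\left(- \frac{1}{7}\right) 2} + \frac{1495}{3910} = - \frac{4613}{- \frac{2}{7}} + 1495 \cdot \frac{1}{3910} = \left(-4613\right) \left(- \frac{7}{2}\right) + \frac{13}{34} = \frac{32291}{2} + \frac{13}{34} = \frac{274480}{17}$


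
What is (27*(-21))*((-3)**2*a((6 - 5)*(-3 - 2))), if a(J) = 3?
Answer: -15309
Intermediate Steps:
(27*(-21))*((-3)**2*a((6 - 5)*(-3 - 2))) = (27*(-21))*((-3)**2*3) = -5103*3 = -567*27 = -15309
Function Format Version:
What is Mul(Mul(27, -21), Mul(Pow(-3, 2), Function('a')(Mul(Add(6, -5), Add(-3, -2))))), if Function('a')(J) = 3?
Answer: -15309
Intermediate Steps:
Mul(Mul(27, -21), Mul(Pow(-3, 2), Function('a')(Mul(Add(6, -5), Add(-3, -2))))) = Mul(Mul(27, -21), Mul(Pow(-3, 2), 3)) = Mul(-567, Mul(9, 3)) = Mul(-567, 27) = -15309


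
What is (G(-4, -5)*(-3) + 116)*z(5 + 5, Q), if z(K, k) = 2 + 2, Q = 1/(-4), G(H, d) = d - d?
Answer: 464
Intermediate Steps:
G(H, d) = 0
Q = -1/4 ≈ -0.25000
z(K, k) = 4
(G(-4, -5)*(-3) + 116)*z(5 + 5, Q) = (0*(-3) + 116)*4 = (0 + 116)*4 = 116*4 = 464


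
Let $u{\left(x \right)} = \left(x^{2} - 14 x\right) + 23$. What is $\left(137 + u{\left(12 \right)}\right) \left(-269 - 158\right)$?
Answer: $-58072$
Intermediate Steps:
$u{\left(x \right)} = 23 + x^{2} - 14 x$
$\left(137 + u{\left(12 \right)}\right) \left(-269 - 158\right) = \left(137 + \left(23 + 12^{2} - 168\right)\right) \left(-269 - 158\right) = \left(137 + \left(23 + 144 - 168\right)\right) \left(-427\right) = \left(137 - 1\right) \left(-427\right) = 136 \left(-427\right) = -58072$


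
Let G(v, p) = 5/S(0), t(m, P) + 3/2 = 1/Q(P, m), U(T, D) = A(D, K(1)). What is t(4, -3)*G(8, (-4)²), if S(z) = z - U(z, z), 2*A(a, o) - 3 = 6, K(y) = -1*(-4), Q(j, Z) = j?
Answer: 55/27 ≈ 2.0370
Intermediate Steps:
K(y) = 4
A(a, o) = 9/2 (A(a, o) = 3/2 + (½)*6 = 3/2 + 3 = 9/2)
U(T, D) = 9/2
t(m, P) = -3/2 + 1/P
S(z) = -9/2 + z (S(z) = z - 1*9/2 = z - 9/2 = -9/2 + z)
G(v, p) = -10/9 (G(v, p) = 5/(-9/2 + 0) = 5/(-9/2) = 5*(-2/9) = -10/9)
t(4, -3)*G(8, (-4)²) = (-3/2 + 1/(-3))*(-10/9) = (-3/2 - ⅓)*(-10/9) = -11/6*(-10/9) = 55/27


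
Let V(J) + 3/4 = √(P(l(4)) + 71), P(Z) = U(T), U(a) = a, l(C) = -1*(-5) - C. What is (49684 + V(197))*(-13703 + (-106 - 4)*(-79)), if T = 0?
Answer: -996248529/4 - 5013*√71 ≈ -2.4910e+8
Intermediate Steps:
l(C) = 5 - C
P(Z) = 0
V(J) = -¾ + √71 (V(J) = -¾ + √(0 + 71) = -¾ + √71)
(49684 + V(197))*(-13703 + (-106 - 4)*(-79)) = (49684 + (-¾ + √71))*(-13703 + (-106 - 4)*(-79)) = (198733/4 + √71)*(-13703 - 110*(-79)) = (198733/4 + √71)*(-13703 + 8690) = (198733/4 + √71)*(-5013) = -996248529/4 - 5013*√71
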